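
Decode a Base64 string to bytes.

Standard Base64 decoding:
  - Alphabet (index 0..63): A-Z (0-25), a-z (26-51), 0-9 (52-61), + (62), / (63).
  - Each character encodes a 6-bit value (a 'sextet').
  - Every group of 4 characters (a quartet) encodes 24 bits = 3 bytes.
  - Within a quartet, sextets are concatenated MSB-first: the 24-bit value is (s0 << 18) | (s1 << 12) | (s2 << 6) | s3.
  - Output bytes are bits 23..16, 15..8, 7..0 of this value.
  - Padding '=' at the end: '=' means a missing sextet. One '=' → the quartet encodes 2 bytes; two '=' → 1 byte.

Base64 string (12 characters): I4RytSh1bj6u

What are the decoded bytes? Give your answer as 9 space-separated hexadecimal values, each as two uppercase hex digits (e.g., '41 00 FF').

Answer: 23 84 72 B5 28 75 6E 3E AE

Derivation:
After char 0 ('I'=8): chars_in_quartet=1 acc=0x8 bytes_emitted=0
After char 1 ('4'=56): chars_in_quartet=2 acc=0x238 bytes_emitted=0
After char 2 ('R'=17): chars_in_quartet=3 acc=0x8E11 bytes_emitted=0
After char 3 ('y'=50): chars_in_quartet=4 acc=0x238472 -> emit 23 84 72, reset; bytes_emitted=3
After char 4 ('t'=45): chars_in_quartet=1 acc=0x2D bytes_emitted=3
After char 5 ('S'=18): chars_in_quartet=2 acc=0xB52 bytes_emitted=3
After char 6 ('h'=33): chars_in_quartet=3 acc=0x2D4A1 bytes_emitted=3
After char 7 ('1'=53): chars_in_quartet=4 acc=0xB52875 -> emit B5 28 75, reset; bytes_emitted=6
After char 8 ('b'=27): chars_in_quartet=1 acc=0x1B bytes_emitted=6
After char 9 ('j'=35): chars_in_quartet=2 acc=0x6E3 bytes_emitted=6
After char 10 ('6'=58): chars_in_quartet=3 acc=0x1B8FA bytes_emitted=6
After char 11 ('u'=46): chars_in_quartet=4 acc=0x6E3EAE -> emit 6E 3E AE, reset; bytes_emitted=9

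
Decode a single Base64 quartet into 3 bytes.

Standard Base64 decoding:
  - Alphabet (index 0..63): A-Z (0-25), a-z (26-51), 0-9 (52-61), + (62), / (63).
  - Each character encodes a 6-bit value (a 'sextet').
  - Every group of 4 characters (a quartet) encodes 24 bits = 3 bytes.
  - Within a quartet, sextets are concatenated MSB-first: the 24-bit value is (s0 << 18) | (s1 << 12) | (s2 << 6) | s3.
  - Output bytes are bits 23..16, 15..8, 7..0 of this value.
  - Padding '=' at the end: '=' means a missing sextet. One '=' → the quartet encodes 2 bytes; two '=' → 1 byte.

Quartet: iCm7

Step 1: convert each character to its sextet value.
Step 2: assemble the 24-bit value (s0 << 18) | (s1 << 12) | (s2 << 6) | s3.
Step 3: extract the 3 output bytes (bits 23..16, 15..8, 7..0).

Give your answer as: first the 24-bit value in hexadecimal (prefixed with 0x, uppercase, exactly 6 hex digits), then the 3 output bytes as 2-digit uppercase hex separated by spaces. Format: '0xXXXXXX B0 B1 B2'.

Answer: 0x8829BB 88 29 BB

Derivation:
Sextets: i=34, C=2, m=38, 7=59
24-bit: (34<<18) | (2<<12) | (38<<6) | 59
      = 0x880000 | 0x002000 | 0x000980 | 0x00003B
      = 0x8829BB
Bytes: (v>>16)&0xFF=88, (v>>8)&0xFF=29, v&0xFF=BB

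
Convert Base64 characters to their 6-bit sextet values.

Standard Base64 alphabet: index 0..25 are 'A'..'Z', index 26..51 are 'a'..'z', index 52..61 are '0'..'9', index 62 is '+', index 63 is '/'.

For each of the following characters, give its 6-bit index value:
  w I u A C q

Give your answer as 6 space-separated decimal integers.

Answer: 48 8 46 0 2 42

Derivation:
'w': a..z range, 26 + ord('w') − ord('a') = 48
'I': A..Z range, ord('I') − ord('A') = 8
'u': a..z range, 26 + ord('u') − ord('a') = 46
'A': A..Z range, ord('A') − ord('A') = 0
'C': A..Z range, ord('C') − ord('A') = 2
'q': a..z range, 26 + ord('q') − ord('a') = 42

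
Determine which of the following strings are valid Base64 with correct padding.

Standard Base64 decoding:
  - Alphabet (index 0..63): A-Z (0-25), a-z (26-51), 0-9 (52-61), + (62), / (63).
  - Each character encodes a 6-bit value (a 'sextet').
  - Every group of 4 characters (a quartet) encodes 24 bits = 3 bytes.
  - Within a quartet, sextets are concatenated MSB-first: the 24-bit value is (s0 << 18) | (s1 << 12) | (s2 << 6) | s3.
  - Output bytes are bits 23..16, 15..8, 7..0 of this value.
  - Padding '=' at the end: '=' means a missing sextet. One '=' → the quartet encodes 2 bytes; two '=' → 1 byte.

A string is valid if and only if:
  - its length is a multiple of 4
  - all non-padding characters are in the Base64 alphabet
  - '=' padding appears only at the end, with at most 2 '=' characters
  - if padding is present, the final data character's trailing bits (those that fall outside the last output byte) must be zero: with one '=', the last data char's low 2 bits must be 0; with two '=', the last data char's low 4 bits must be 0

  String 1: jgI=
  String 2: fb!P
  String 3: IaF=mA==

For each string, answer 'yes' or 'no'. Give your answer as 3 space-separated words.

Answer: yes no no

Derivation:
String 1: 'jgI=' → valid
String 2: 'fb!P' → invalid (bad char(s): ['!'])
String 3: 'IaF=mA==' → invalid (bad char(s): ['=']; '=' in middle)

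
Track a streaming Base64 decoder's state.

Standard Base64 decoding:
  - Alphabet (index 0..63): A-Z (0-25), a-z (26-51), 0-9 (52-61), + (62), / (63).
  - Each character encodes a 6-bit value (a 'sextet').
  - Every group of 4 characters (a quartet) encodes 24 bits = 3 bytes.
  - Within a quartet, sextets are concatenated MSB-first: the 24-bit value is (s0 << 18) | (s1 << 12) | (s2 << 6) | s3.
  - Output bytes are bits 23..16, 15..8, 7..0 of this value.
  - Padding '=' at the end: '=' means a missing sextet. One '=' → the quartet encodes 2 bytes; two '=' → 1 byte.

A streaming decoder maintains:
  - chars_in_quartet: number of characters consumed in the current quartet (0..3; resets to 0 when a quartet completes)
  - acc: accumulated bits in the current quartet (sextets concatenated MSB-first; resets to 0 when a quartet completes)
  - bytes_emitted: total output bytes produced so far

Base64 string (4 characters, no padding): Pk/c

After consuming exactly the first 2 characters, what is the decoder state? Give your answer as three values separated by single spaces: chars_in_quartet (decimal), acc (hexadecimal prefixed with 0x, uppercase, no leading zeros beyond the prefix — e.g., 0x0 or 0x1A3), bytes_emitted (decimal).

Answer: 2 0x3E4 0

Derivation:
After char 0 ('P'=15): chars_in_quartet=1 acc=0xF bytes_emitted=0
After char 1 ('k'=36): chars_in_quartet=2 acc=0x3E4 bytes_emitted=0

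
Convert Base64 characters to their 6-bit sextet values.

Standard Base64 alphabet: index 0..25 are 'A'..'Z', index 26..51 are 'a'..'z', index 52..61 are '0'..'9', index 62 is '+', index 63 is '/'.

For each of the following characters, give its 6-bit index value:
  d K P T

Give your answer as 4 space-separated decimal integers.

'd': a..z range, 26 + ord('d') − ord('a') = 29
'K': A..Z range, ord('K') − ord('A') = 10
'P': A..Z range, ord('P') − ord('A') = 15
'T': A..Z range, ord('T') − ord('A') = 19

Answer: 29 10 15 19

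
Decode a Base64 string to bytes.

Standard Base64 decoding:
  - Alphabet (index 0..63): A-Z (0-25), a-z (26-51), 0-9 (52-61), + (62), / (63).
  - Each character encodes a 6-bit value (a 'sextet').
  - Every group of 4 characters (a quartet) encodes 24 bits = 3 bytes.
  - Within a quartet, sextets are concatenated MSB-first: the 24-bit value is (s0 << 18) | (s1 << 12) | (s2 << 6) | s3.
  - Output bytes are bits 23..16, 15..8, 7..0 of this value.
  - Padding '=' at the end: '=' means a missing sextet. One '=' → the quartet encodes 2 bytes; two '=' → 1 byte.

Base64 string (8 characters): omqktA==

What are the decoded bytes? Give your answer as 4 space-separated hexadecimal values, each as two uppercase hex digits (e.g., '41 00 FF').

After char 0 ('o'=40): chars_in_quartet=1 acc=0x28 bytes_emitted=0
After char 1 ('m'=38): chars_in_quartet=2 acc=0xA26 bytes_emitted=0
After char 2 ('q'=42): chars_in_quartet=3 acc=0x289AA bytes_emitted=0
After char 3 ('k'=36): chars_in_quartet=4 acc=0xA26AA4 -> emit A2 6A A4, reset; bytes_emitted=3
After char 4 ('t'=45): chars_in_quartet=1 acc=0x2D bytes_emitted=3
After char 5 ('A'=0): chars_in_quartet=2 acc=0xB40 bytes_emitted=3
Padding '==': partial quartet acc=0xB40 -> emit B4; bytes_emitted=4

Answer: A2 6A A4 B4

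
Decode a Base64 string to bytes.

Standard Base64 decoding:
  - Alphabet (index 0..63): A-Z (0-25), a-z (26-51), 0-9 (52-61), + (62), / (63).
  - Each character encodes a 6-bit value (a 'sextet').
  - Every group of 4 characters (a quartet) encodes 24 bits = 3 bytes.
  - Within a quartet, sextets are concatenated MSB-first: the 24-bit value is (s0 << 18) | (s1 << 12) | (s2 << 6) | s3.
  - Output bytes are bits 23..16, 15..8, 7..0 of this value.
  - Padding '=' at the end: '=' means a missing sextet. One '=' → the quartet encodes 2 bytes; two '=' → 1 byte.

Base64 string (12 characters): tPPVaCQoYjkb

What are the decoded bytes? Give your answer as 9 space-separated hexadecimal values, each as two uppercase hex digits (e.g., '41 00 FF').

After char 0 ('t'=45): chars_in_quartet=1 acc=0x2D bytes_emitted=0
After char 1 ('P'=15): chars_in_quartet=2 acc=0xB4F bytes_emitted=0
After char 2 ('P'=15): chars_in_quartet=3 acc=0x2D3CF bytes_emitted=0
After char 3 ('V'=21): chars_in_quartet=4 acc=0xB4F3D5 -> emit B4 F3 D5, reset; bytes_emitted=3
After char 4 ('a'=26): chars_in_quartet=1 acc=0x1A bytes_emitted=3
After char 5 ('C'=2): chars_in_quartet=2 acc=0x682 bytes_emitted=3
After char 6 ('Q'=16): chars_in_quartet=3 acc=0x1A090 bytes_emitted=3
After char 7 ('o'=40): chars_in_quartet=4 acc=0x682428 -> emit 68 24 28, reset; bytes_emitted=6
After char 8 ('Y'=24): chars_in_quartet=1 acc=0x18 bytes_emitted=6
After char 9 ('j'=35): chars_in_quartet=2 acc=0x623 bytes_emitted=6
After char 10 ('k'=36): chars_in_quartet=3 acc=0x188E4 bytes_emitted=6
After char 11 ('b'=27): chars_in_quartet=4 acc=0x62391B -> emit 62 39 1B, reset; bytes_emitted=9

Answer: B4 F3 D5 68 24 28 62 39 1B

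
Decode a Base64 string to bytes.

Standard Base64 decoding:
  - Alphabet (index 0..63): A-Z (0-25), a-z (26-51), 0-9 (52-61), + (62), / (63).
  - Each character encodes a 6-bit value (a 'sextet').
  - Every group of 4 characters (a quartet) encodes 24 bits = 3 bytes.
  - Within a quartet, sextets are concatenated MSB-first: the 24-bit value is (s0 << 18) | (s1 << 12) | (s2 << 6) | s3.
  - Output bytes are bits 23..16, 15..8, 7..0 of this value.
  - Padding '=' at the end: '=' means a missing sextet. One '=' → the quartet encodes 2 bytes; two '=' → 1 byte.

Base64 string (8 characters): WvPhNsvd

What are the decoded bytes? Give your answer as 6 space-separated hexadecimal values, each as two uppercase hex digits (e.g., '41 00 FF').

After char 0 ('W'=22): chars_in_quartet=1 acc=0x16 bytes_emitted=0
After char 1 ('v'=47): chars_in_quartet=2 acc=0x5AF bytes_emitted=0
After char 2 ('P'=15): chars_in_quartet=3 acc=0x16BCF bytes_emitted=0
After char 3 ('h'=33): chars_in_quartet=4 acc=0x5AF3E1 -> emit 5A F3 E1, reset; bytes_emitted=3
After char 4 ('N'=13): chars_in_quartet=1 acc=0xD bytes_emitted=3
After char 5 ('s'=44): chars_in_quartet=2 acc=0x36C bytes_emitted=3
After char 6 ('v'=47): chars_in_quartet=3 acc=0xDB2F bytes_emitted=3
After char 7 ('d'=29): chars_in_quartet=4 acc=0x36CBDD -> emit 36 CB DD, reset; bytes_emitted=6

Answer: 5A F3 E1 36 CB DD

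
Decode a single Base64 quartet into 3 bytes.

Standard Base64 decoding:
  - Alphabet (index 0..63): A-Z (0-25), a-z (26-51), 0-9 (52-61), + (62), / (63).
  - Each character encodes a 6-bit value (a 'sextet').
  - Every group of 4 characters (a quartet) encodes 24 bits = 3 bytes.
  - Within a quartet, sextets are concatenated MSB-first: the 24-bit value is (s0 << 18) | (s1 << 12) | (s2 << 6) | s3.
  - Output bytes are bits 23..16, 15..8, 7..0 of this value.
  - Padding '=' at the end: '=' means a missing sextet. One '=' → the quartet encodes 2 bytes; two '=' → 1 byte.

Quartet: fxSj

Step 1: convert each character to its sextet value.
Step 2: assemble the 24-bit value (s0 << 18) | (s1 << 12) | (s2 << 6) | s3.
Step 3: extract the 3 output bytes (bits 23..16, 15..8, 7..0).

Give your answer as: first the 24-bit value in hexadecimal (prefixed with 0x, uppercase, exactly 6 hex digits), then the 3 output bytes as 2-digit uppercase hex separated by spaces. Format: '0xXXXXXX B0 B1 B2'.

Answer: 0x7F14A3 7F 14 A3

Derivation:
Sextets: f=31, x=49, S=18, j=35
24-bit: (31<<18) | (49<<12) | (18<<6) | 35
      = 0x7C0000 | 0x031000 | 0x000480 | 0x000023
      = 0x7F14A3
Bytes: (v>>16)&0xFF=7F, (v>>8)&0xFF=14, v&0xFF=A3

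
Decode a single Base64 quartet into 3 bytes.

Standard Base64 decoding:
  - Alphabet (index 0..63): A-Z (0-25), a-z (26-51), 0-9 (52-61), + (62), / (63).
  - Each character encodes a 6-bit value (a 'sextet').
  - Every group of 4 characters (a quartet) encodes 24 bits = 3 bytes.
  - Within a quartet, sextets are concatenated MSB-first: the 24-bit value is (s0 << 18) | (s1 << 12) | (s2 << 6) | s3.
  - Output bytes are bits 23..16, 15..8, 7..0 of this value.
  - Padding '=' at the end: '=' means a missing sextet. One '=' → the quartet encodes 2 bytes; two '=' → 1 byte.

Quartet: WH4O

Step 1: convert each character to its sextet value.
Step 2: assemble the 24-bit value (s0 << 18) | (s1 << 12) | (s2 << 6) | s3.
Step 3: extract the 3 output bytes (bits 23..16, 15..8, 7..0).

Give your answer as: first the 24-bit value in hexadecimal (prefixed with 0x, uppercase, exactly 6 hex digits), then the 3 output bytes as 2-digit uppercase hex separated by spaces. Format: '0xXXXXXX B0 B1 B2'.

Answer: 0x587E0E 58 7E 0E

Derivation:
Sextets: W=22, H=7, 4=56, O=14
24-bit: (22<<18) | (7<<12) | (56<<6) | 14
      = 0x580000 | 0x007000 | 0x000E00 | 0x00000E
      = 0x587E0E
Bytes: (v>>16)&0xFF=58, (v>>8)&0xFF=7E, v&0xFF=0E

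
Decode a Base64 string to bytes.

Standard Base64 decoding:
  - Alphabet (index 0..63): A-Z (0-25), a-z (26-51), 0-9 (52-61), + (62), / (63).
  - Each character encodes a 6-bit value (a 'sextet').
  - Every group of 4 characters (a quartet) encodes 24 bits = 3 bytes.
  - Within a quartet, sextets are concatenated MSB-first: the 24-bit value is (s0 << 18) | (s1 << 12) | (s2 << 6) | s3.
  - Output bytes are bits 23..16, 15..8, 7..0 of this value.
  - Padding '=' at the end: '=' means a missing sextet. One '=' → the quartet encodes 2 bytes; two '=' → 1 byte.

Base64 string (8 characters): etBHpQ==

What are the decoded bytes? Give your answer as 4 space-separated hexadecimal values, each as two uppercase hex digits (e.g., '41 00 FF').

After char 0 ('e'=30): chars_in_quartet=1 acc=0x1E bytes_emitted=0
After char 1 ('t'=45): chars_in_quartet=2 acc=0x7AD bytes_emitted=0
After char 2 ('B'=1): chars_in_quartet=3 acc=0x1EB41 bytes_emitted=0
After char 3 ('H'=7): chars_in_quartet=4 acc=0x7AD047 -> emit 7A D0 47, reset; bytes_emitted=3
After char 4 ('p'=41): chars_in_quartet=1 acc=0x29 bytes_emitted=3
After char 5 ('Q'=16): chars_in_quartet=2 acc=0xA50 bytes_emitted=3
Padding '==': partial quartet acc=0xA50 -> emit A5; bytes_emitted=4

Answer: 7A D0 47 A5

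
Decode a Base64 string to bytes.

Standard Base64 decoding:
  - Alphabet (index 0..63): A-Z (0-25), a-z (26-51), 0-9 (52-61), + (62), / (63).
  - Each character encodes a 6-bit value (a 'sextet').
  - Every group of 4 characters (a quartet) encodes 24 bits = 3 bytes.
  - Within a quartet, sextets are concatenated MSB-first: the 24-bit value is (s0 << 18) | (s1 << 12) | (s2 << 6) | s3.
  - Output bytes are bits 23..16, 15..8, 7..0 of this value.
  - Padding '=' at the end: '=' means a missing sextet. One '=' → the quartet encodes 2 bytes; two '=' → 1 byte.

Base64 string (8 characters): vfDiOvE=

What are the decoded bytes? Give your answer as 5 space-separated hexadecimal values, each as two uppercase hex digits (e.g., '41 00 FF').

After char 0 ('v'=47): chars_in_quartet=1 acc=0x2F bytes_emitted=0
After char 1 ('f'=31): chars_in_quartet=2 acc=0xBDF bytes_emitted=0
After char 2 ('D'=3): chars_in_quartet=3 acc=0x2F7C3 bytes_emitted=0
After char 3 ('i'=34): chars_in_quartet=4 acc=0xBDF0E2 -> emit BD F0 E2, reset; bytes_emitted=3
After char 4 ('O'=14): chars_in_quartet=1 acc=0xE bytes_emitted=3
After char 5 ('v'=47): chars_in_quartet=2 acc=0x3AF bytes_emitted=3
After char 6 ('E'=4): chars_in_quartet=3 acc=0xEBC4 bytes_emitted=3
Padding '=': partial quartet acc=0xEBC4 -> emit 3A F1; bytes_emitted=5

Answer: BD F0 E2 3A F1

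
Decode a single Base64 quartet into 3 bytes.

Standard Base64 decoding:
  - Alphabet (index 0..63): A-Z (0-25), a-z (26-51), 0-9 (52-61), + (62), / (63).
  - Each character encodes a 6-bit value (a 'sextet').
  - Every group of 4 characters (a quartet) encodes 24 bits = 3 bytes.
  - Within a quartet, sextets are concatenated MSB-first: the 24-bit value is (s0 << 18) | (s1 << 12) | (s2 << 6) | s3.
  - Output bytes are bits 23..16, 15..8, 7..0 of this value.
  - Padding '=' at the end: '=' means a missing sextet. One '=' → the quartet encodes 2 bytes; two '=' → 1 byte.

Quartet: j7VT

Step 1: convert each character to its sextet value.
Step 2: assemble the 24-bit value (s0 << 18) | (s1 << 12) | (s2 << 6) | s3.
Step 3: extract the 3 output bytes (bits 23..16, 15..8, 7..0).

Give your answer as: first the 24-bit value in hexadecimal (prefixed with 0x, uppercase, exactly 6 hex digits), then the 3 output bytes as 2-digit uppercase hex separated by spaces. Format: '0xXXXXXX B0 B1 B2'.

Answer: 0x8FB553 8F B5 53

Derivation:
Sextets: j=35, 7=59, V=21, T=19
24-bit: (35<<18) | (59<<12) | (21<<6) | 19
      = 0x8C0000 | 0x03B000 | 0x000540 | 0x000013
      = 0x8FB553
Bytes: (v>>16)&0xFF=8F, (v>>8)&0xFF=B5, v&0xFF=53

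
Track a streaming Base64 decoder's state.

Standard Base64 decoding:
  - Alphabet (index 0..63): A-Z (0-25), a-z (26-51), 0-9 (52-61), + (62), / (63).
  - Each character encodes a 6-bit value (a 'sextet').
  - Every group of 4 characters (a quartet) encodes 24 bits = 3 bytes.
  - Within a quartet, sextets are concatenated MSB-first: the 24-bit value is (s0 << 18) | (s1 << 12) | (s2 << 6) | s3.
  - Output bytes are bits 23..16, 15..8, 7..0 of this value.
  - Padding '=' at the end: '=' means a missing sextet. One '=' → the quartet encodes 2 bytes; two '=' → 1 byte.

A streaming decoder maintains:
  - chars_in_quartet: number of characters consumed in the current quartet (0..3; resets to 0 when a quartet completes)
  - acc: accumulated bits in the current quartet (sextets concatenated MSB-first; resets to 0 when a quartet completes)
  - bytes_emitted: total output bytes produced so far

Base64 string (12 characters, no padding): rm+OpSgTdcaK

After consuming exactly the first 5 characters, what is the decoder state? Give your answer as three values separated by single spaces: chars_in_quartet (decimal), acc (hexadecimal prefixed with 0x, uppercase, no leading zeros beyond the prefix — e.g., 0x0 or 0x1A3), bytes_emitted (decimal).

Answer: 1 0x29 3

Derivation:
After char 0 ('r'=43): chars_in_quartet=1 acc=0x2B bytes_emitted=0
After char 1 ('m'=38): chars_in_quartet=2 acc=0xAE6 bytes_emitted=0
After char 2 ('+'=62): chars_in_quartet=3 acc=0x2B9BE bytes_emitted=0
After char 3 ('O'=14): chars_in_quartet=4 acc=0xAE6F8E -> emit AE 6F 8E, reset; bytes_emitted=3
After char 4 ('p'=41): chars_in_quartet=1 acc=0x29 bytes_emitted=3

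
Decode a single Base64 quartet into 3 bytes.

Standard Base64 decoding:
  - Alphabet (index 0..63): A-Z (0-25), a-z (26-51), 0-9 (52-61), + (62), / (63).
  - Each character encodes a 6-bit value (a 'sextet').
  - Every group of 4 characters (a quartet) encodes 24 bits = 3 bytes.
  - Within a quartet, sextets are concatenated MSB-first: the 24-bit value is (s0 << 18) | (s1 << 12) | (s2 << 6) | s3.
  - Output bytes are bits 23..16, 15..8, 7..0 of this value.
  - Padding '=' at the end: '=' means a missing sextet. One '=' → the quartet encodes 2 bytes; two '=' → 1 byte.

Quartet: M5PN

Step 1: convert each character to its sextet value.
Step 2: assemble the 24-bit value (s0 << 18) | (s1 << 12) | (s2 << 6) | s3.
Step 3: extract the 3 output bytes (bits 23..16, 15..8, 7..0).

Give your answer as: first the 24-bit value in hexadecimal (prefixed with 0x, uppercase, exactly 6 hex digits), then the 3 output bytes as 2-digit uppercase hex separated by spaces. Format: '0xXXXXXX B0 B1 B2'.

Answer: 0x3393CD 33 93 CD

Derivation:
Sextets: M=12, 5=57, P=15, N=13
24-bit: (12<<18) | (57<<12) | (15<<6) | 13
      = 0x300000 | 0x039000 | 0x0003C0 | 0x00000D
      = 0x3393CD
Bytes: (v>>16)&0xFF=33, (v>>8)&0xFF=93, v&0xFF=CD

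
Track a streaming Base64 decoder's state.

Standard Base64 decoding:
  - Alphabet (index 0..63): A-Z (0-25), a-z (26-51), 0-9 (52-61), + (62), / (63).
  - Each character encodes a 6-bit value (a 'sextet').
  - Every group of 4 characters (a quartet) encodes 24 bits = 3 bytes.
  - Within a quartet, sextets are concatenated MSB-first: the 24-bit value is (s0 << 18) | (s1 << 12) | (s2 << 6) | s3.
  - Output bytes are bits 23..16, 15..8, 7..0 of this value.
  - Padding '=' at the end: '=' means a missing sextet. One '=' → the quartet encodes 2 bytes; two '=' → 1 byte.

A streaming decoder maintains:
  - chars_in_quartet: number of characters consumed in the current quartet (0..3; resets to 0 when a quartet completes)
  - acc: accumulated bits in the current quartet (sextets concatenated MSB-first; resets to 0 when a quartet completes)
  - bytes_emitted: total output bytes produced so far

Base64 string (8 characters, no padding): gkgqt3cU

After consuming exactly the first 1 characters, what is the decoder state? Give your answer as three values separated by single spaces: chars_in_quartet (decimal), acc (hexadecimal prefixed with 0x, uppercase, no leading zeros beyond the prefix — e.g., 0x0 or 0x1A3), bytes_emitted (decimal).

Answer: 1 0x20 0

Derivation:
After char 0 ('g'=32): chars_in_quartet=1 acc=0x20 bytes_emitted=0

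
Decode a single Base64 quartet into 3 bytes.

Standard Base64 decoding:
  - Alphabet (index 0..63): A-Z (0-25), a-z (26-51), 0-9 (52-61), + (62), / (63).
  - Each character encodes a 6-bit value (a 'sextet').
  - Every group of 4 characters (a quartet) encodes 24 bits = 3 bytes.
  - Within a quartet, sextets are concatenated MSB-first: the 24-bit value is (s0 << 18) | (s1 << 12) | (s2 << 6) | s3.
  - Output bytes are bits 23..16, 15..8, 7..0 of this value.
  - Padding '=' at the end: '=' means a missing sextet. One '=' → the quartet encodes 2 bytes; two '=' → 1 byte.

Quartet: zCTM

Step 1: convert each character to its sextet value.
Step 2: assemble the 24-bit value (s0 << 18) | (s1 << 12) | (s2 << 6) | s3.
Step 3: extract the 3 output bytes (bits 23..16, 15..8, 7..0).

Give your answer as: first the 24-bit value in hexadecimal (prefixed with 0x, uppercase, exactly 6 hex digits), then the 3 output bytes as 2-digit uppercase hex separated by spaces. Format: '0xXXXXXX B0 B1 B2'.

Answer: 0xCC24CC CC 24 CC

Derivation:
Sextets: z=51, C=2, T=19, M=12
24-bit: (51<<18) | (2<<12) | (19<<6) | 12
      = 0xCC0000 | 0x002000 | 0x0004C0 | 0x00000C
      = 0xCC24CC
Bytes: (v>>16)&0xFF=CC, (v>>8)&0xFF=24, v&0xFF=CC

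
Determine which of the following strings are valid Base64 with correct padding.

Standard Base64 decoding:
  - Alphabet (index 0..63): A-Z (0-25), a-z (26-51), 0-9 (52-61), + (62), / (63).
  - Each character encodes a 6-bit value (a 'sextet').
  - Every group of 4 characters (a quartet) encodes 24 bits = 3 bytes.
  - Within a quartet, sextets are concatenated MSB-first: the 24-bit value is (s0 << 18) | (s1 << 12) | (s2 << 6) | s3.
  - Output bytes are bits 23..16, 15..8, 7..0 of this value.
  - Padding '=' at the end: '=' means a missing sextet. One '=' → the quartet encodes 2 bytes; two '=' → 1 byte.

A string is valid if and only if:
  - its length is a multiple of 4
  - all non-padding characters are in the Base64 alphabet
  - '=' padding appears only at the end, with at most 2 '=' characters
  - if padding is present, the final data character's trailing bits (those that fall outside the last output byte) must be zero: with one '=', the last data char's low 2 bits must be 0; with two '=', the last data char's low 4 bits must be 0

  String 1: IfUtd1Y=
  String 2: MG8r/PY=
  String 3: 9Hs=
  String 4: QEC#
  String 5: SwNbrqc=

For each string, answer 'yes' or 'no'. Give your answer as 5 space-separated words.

Answer: yes yes yes no yes

Derivation:
String 1: 'IfUtd1Y=' → valid
String 2: 'MG8r/PY=' → valid
String 3: '9Hs=' → valid
String 4: 'QEC#' → invalid (bad char(s): ['#'])
String 5: 'SwNbrqc=' → valid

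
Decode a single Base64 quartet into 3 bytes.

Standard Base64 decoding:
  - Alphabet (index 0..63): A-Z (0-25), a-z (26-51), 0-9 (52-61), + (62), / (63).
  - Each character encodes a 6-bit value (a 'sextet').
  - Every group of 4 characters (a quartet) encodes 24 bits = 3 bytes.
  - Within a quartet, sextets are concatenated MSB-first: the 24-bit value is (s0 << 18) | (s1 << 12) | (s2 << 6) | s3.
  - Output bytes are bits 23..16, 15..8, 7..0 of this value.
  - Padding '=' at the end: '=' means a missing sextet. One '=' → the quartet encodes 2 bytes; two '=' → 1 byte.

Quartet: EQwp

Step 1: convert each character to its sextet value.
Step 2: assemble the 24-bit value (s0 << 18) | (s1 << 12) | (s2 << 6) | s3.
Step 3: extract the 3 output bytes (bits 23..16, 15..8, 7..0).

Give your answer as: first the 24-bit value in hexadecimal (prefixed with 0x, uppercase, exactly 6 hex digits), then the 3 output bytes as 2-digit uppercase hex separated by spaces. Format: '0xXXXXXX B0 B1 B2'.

Sextets: E=4, Q=16, w=48, p=41
24-bit: (4<<18) | (16<<12) | (48<<6) | 41
      = 0x100000 | 0x010000 | 0x000C00 | 0x000029
      = 0x110C29
Bytes: (v>>16)&0xFF=11, (v>>8)&0xFF=0C, v&0xFF=29

Answer: 0x110C29 11 0C 29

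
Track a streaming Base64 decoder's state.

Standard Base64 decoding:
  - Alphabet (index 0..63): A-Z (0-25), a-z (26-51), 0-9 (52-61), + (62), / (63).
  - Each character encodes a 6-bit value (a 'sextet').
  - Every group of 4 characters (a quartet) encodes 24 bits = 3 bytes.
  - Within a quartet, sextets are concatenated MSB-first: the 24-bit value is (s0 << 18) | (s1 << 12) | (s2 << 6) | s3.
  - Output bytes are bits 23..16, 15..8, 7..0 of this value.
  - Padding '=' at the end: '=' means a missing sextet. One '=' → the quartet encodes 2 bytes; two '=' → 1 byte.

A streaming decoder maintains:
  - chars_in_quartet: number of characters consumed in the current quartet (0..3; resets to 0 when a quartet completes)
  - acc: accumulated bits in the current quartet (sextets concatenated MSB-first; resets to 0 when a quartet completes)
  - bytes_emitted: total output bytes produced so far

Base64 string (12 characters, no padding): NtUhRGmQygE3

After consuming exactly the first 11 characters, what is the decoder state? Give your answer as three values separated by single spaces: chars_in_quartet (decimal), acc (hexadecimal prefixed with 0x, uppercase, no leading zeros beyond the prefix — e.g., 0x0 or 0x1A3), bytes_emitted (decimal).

Answer: 3 0x32804 6

Derivation:
After char 0 ('N'=13): chars_in_quartet=1 acc=0xD bytes_emitted=0
After char 1 ('t'=45): chars_in_quartet=2 acc=0x36D bytes_emitted=0
After char 2 ('U'=20): chars_in_quartet=3 acc=0xDB54 bytes_emitted=0
After char 3 ('h'=33): chars_in_quartet=4 acc=0x36D521 -> emit 36 D5 21, reset; bytes_emitted=3
After char 4 ('R'=17): chars_in_quartet=1 acc=0x11 bytes_emitted=3
After char 5 ('G'=6): chars_in_quartet=2 acc=0x446 bytes_emitted=3
After char 6 ('m'=38): chars_in_quartet=3 acc=0x111A6 bytes_emitted=3
After char 7 ('Q'=16): chars_in_quartet=4 acc=0x446990 -> emit 44 69 90, reset; bytes_emitted=6
After char 8 ('y'=50): chars_in_quartet=1 acc=0x32 bytes_emitted=6
After char 9 ('g'=32): chars_in_quartet=2 acc=0xCA0 bytes_emitted=6
After char 10 ('E'=4): chars_in_quartet=3 acc=0x32804 bytes_emitted=6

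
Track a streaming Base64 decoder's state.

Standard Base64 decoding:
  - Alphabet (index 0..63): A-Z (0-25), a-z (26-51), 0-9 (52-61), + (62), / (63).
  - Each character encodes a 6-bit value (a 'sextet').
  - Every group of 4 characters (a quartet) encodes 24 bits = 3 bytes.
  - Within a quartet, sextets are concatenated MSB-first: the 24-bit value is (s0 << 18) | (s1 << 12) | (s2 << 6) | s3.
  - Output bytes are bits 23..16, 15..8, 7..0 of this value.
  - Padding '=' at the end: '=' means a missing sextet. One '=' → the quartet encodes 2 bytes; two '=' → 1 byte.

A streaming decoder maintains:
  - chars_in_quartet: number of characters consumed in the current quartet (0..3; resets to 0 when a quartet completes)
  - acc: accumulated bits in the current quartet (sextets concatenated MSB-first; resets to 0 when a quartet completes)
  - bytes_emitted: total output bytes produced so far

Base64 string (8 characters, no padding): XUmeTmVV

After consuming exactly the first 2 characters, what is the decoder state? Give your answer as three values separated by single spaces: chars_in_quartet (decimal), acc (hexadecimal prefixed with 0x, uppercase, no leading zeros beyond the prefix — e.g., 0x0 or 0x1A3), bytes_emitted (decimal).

After char 0 ('X'=23): chars_in_quartet=1 acc=0x17 bytes_emitted=0
After char 1 ('U'=20): chars_in_quartet=2 acc=0x5D4 bytes_emitted=0

Answer: 2 0x5D4 0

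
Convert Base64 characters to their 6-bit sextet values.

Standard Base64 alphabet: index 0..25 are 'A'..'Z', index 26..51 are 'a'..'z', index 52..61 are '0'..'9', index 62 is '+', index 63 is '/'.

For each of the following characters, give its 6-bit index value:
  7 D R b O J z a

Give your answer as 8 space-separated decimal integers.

Answer: 59 3 17 27 14 9 51 26

Derivation:
'7': 0..9 range, 52 + ord('7') − ord('0') = 59
'D': A..Z range, ord('D') − ord('A') = 3
'R': A..Z range, ord('R') − ord('A') = 17
'b': a..z range, 26 + ord('b') − ord('a') = 27
'O': A..Z range, ord('O') − ord('A') = 14
'J': A..Z range, ord('J') − ord('A') = 9
'z': a..z range, 26 + ord('z') − ord('a') = 51
'a': a..z range, 26 + ord('a') − ord('a') = 26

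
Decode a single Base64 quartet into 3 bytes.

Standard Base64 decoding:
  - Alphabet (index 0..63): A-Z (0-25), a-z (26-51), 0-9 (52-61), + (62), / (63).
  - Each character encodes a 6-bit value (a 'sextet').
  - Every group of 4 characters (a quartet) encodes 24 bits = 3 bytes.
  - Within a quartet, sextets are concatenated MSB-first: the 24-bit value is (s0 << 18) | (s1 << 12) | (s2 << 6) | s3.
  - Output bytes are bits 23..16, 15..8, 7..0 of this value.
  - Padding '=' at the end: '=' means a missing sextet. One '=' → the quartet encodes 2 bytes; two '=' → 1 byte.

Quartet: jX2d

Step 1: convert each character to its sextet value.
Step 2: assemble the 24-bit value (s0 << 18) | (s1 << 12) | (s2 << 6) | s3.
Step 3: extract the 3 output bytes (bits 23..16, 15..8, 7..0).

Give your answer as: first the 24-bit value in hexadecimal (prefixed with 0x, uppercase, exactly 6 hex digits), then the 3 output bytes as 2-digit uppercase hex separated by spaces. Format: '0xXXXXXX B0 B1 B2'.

Sextets: j=35, X=23, 2=54, d=29
24-bit: (35<<18) | (23<<12) | (54<<6) | 29
      = 0x8C0000 | 0x017000 | 0x000D80 | 0x00001D
      = 0x8D7D9D
Bytes: (v>>16)&0xFF=8D, (v>>8)&0xFF=7D, v&0xFF=9D

Answer: 0x8D7D9D 8D 7D 9D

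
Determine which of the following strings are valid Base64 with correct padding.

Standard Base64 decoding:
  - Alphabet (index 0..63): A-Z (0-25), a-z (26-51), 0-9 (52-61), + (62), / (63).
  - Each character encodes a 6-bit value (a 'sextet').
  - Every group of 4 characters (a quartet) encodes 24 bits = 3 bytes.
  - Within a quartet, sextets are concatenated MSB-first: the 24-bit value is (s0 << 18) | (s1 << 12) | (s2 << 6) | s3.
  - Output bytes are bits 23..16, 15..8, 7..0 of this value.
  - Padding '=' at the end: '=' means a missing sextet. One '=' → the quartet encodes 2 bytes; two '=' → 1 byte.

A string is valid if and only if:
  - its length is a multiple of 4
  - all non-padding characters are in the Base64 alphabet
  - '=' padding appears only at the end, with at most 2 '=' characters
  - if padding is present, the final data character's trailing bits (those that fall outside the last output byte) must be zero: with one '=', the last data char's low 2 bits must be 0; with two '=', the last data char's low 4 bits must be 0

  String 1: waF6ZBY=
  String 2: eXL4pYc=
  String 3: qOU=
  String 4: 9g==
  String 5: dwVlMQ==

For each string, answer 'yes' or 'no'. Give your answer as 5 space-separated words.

String 1: 'waF6ZBY=' → valid
String 2: 'eXL4pYc=' → valid
String 3: 'qOU=' → valid
String 4: '9g==' → valid
String 5: 'dwVlMQ==' → valid

Answer: yes yes yes yes yes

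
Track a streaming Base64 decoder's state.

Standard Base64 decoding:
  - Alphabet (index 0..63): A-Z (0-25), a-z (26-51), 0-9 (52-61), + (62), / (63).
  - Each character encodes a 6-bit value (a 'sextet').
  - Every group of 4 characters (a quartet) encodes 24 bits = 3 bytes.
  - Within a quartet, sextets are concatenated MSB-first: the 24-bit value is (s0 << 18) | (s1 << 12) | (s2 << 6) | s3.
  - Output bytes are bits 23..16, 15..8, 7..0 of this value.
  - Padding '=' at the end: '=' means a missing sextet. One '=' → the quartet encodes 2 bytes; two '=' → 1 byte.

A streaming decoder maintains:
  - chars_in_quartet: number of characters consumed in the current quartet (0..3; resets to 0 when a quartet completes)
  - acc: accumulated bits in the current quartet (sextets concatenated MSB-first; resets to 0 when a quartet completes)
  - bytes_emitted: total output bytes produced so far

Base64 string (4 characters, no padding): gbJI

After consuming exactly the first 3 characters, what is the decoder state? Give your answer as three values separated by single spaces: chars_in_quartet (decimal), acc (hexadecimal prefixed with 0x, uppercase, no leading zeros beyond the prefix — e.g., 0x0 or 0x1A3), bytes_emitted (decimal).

Answer: 3 0x206C9 0

Derivation:
After char 0 ('g'=32): chars_in_quartet=1 acc=0x20 bytes_emitted=0
After char 1 ('b'=27): chars_in_quartet=2 acc=0x81B bytes_emitted=0
After char 2 ('J'=9): chars_in_quartet=3 acc=0x206C9 bytes_emitted=0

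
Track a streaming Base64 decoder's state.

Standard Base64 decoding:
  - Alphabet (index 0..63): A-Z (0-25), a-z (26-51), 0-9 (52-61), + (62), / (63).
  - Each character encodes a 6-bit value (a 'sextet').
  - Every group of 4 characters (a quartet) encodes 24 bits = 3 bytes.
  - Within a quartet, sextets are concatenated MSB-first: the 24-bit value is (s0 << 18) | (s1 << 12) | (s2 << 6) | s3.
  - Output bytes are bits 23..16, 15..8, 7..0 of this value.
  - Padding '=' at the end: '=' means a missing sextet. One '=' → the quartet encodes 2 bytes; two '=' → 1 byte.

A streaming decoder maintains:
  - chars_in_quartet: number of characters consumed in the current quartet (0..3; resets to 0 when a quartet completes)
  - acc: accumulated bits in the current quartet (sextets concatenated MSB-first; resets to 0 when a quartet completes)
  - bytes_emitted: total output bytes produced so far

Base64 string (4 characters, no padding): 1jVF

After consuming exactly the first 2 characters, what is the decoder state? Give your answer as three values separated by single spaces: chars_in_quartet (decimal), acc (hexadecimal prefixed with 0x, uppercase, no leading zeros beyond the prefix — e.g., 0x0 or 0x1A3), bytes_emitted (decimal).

Answer: 2 0xD63 0

Derivation:
After char 0 ('1'=53): chars_in_quartet=1 acc=0x35 bytes_emitted=0
After char 1 ('j'=35): chars_in_quartet=2 acc=0xD63 bytes_emitted=0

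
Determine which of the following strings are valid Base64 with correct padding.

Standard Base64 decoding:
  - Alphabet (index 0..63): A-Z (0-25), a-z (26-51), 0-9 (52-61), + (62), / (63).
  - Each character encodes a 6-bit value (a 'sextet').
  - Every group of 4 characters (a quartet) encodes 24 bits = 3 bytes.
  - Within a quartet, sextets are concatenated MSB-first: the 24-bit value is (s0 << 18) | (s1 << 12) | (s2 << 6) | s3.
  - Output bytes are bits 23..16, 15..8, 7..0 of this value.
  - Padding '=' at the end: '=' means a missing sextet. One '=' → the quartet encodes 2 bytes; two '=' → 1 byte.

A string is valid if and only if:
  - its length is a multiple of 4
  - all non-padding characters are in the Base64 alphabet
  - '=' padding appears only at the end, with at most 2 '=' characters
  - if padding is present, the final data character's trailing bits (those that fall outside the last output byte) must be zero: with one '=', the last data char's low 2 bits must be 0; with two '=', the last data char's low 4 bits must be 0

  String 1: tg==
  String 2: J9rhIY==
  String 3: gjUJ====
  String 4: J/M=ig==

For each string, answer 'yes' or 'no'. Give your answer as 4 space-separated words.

Answer: yes no no no

Derivation:
String 1: 'tg==' → valid
String 2: 'J9rhIY==' → invalid (bad trailing bits)
String 3: 'gjUJ====' → invalid (4 pad chars (max 2))
String 4: 'J/M=ig==' → invalid (bad char(s): ['=']; '=' in middle)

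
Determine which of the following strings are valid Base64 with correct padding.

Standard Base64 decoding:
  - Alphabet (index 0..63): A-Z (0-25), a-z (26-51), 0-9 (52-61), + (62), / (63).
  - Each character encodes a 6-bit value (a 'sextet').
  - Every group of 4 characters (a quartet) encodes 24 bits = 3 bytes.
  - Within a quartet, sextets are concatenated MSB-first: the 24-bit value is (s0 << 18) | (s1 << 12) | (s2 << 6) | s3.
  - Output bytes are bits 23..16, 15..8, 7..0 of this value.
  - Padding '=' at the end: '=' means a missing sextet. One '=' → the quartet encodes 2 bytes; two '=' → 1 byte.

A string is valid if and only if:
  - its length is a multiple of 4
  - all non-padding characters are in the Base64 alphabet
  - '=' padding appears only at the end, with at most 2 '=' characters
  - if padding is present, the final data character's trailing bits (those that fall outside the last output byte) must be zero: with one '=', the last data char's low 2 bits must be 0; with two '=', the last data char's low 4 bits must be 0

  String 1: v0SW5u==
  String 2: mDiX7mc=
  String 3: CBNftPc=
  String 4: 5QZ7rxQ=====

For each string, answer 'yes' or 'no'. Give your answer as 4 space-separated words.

String 1: 'v0SW5u==' → invalid (bad trailing bits)
String 2: 'mDiX7mc=' → valid
String 3: 'CBNftPc=' → valid
String 4: '5QZ7rxQ=====' → invalid (5 pad chars (max 2))

Answer: no yes yes no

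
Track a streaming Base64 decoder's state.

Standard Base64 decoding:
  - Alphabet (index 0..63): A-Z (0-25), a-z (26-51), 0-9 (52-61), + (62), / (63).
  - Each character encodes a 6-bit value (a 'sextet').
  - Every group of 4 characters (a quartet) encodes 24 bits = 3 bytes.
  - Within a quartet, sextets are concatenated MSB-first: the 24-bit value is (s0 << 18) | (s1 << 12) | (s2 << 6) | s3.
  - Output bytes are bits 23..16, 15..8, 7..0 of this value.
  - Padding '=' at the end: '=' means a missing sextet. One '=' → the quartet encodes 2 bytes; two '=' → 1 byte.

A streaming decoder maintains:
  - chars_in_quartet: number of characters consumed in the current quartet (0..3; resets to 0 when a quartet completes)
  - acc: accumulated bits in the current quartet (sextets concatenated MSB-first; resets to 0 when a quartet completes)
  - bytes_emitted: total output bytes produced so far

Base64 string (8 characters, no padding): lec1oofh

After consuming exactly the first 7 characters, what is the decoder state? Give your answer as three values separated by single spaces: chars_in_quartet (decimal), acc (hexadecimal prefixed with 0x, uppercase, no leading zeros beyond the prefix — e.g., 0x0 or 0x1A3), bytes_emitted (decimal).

After char 0 ('l'=37): chars_in_quartet=1 acc=0x25 bytes_emitted=0
After char 1 ('e'=30): chars_in_quartet=2 acc=0x95E bytes_emitted=0
After char 2 ('c'=28): chars_in_quartet=3 acc=0x2579C bytes_emitted=0
After char 3 ('1'=53): chars_in_quartet=4 acc=0x95E735 -> emit 95 E7 35, reset; bytes_emitted=3
After char 4 ('o'=40): chars_in_quartet=1 acc=0x28 bytes_emitted=3
After char 5 ('o'=40): chars_in_quartet=2 acc=0xA28 bytes_emitted=3
After char 6 ('f'=31): chars_in_quartet=3 acc=0x28A1F bytes_emitted=3

Answer: 3 0x28A1F 3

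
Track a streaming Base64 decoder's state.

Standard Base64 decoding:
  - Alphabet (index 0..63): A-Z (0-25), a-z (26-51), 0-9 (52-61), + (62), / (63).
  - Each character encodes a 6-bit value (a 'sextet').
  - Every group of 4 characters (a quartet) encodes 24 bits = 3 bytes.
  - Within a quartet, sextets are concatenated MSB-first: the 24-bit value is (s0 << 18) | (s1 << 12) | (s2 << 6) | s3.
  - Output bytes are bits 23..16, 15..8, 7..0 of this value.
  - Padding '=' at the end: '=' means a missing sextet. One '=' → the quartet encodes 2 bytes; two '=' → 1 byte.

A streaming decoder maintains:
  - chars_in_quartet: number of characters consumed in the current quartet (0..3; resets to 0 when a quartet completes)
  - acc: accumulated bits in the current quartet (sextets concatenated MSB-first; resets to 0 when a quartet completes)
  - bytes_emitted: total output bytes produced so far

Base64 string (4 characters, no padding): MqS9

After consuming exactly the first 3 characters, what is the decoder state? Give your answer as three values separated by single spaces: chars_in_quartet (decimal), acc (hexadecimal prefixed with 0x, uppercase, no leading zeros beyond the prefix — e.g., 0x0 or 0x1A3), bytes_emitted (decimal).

After char 0 ('M'=12): chars_in_quartet=1 acc=0xC bytes_emitted=0
After char 1 ('q'=42): chars_in_quartet=2 acc=0x32A bytes_emitted=0
After char 2 ('S'=18): chars_in_quartet=3 acc=0xCA92 bytes_emitted=0

Answer: 3 0xCA92 0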